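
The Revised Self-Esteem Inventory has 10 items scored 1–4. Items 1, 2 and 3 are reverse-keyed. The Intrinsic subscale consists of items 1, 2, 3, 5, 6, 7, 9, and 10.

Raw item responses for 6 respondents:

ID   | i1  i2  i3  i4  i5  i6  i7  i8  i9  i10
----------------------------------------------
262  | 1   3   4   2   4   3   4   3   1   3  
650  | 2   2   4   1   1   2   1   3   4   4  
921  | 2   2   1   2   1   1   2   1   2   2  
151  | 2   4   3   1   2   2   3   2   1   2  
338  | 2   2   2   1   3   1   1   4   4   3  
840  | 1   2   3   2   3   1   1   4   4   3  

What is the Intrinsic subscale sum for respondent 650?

Respondent 650 raw: 2, 2, 4, 1, 1, 2, 1, 3, 4, 4.
Intrinsic items: 1, 2, 3, 5, 6, 7, 9, 10.
Reverse-coded (reverse-coded value = 5 − response):
  item 1: 5 − 2 = 3
  item 2: 5 − 2 = 3
  item 3: 5 − 4 = 1
  item 5: 1
  item 6: 2
  item 7: 1
  item 9: 4
  item 10: 4
Sum = 3 + 3 + 1 + 1 + 2 + 1 + 4 + 4 = 19

19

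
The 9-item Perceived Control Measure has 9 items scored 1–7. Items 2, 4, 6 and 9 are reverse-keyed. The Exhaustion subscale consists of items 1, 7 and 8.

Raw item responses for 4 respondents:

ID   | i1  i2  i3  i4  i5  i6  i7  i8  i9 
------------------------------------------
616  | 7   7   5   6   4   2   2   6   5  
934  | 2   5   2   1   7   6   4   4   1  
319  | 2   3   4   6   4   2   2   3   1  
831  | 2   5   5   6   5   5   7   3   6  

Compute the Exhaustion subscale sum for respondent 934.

10

Respondent 934 raw: 2, 5, 2, 1, 7, 6, 4, 4, 1.
Exhaustion items: 1, 7, 8.
Reverse-coded (reversed = (1+7) − raw = 8 − raw):
  item 1: 2
  item 7: 4
  item 8: 4
Sum = 2 + 4 + 4 = 10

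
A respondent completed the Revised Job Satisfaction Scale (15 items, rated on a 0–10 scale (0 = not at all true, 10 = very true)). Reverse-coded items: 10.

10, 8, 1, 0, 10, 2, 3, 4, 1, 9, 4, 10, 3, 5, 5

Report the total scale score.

67

Reversing item 10 with 10 − raw:
Total = 10 + 8 + 1 + 0 + 10 + 2 + 3 + 4 + 1 + (10−9) + 4 + 10 + 3 + 5 + 5
      = 10 + 8 + 1 + 0 + 10 + 2 + 3 + 4 + 1 + 1 + 4 + 10 + 3 + 5 + 5 = 67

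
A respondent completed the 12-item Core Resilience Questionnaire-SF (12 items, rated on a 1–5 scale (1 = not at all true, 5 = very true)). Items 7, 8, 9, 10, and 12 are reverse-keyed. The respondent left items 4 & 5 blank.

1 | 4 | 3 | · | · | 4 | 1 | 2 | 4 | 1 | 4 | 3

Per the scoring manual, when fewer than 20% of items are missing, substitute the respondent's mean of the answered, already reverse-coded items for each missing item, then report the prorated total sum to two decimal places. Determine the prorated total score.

42.00

Reverse-coded (on a 1–5 scale, reversed = 6 − raw):
  item 7: 6 − 1 = 5
  item 8: 6 − 2 = 4
  item 9: 6 − 4 = 2
  item 10: 6 − 1 = 5
  item 12: 6 − 3 = 3
Completed scored items (10 of 12): 1, 4, 3, 4, 5, 4, 2, 5, 4, 3; sum = 35.
Person mean = 35 / 10 ≈ 3.5000
Prorated total = (35 / 10) × 12 = 42.00 (to 2 dp)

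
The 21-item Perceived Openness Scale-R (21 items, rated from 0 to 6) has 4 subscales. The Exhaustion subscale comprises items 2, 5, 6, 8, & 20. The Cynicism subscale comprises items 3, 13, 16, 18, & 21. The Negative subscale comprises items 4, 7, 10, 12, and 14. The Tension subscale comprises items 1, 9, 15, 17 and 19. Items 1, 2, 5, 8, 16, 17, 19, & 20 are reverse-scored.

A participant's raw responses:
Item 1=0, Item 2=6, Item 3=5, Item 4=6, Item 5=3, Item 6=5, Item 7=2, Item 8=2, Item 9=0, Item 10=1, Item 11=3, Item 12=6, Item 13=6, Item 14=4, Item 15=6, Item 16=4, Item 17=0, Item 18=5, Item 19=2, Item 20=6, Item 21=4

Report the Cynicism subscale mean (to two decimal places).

Cynicism items: 3, 13, 16, 18, 21.
Of these, item 16 is reverse-scored; reverse-coded value = 6 − response.
  item 3: 5
  item 13: 6
  item 16: 6 − 4 = 2
  item 18: 5
  item 21: 4
Sum = 5 + 6 + 2 + 5 + 4 = 22
Mean = 22 / 5 = 4.40

4.40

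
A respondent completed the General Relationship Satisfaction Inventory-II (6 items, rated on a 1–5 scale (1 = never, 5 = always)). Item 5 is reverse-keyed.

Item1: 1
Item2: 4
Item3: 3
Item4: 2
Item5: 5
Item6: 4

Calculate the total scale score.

Reverse-keyed items use 6 − raw:
  item 5: 6 − 5 = 1
After reverse-coding: 1, 4, 3, 2, 1, 4
Total = 1 + 4 + 3 + 2 + 1 + 4 = 15

15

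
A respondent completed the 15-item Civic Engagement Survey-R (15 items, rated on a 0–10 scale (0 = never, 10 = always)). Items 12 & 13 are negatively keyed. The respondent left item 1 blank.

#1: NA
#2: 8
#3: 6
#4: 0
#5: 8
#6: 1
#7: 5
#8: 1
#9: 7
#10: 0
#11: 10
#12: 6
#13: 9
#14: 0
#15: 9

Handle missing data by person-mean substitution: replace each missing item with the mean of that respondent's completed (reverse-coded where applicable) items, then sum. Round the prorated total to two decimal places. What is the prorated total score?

Reverse-coded (on a 0–10 scale, reversed = 10 − raw):
  item 12: 10 − 6 = 4
  item 13: 10 − 9 = 1
Completed scored items (14 of 15): 8, 6, 0, 8, 1, 5, 1, 7, 0, 10, 4, 1, 0, 9; sum = 60.
Person mean = 60 / 14 ≈ 4.2857
Prorated total = (60 / 14) × 15 = 64.29 (to 2 dp)

64.29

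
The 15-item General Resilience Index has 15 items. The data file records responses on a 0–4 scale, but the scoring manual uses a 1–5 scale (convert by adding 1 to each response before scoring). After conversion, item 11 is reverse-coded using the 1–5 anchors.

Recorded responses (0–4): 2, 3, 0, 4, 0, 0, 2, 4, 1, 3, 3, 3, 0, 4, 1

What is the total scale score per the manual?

43

Convert to 1–5: 3, 4, 1, 5, 1, 1, 3, 5, 2, 4, 4, 4, 1, 5, 2
Reverse-coded (reversed = (1+5) − raw = 6 − raw):
  item 11: 6 − 4 = 2
Scored: 3, 4, 1, 5, 1, 1, 3, 5, 2, 4, 2, 4, 1, 5, 2
Total = 43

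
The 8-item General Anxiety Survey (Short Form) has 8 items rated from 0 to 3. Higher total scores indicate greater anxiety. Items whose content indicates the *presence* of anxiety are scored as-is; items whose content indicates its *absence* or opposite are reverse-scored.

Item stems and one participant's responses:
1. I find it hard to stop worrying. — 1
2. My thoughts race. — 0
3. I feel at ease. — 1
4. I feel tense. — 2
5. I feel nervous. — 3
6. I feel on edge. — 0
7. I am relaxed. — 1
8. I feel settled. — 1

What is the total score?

12

Items 3, 7, 8 describe the absence/opposite of anxiety → reverse-score.
reverse-coded value = 3 − response.
  item 1: 1
  item 2: 0
  item 3: 3 − 1 = 2
  item 4: 2
  item 5: 3
  item 6: 0
  item 7: 3 − 1 = 2
  item 8: 3 − 1 = 2
Total = 1 + 0 + 2 + 2 + 3 + 0 + 2 + 2 = 12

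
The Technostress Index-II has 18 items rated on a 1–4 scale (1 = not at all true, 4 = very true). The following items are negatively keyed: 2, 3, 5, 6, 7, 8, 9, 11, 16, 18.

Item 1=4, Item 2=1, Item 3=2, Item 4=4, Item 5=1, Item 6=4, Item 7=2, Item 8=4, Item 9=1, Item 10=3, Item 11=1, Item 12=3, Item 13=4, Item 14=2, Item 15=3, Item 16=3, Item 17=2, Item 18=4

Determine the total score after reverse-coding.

Reversing items 2, 3, 5, 6, 7, 8, 9, 11, 16, and 18 with 5 − raw:
Total = 4 + (5−1) + (5−2) + 4 + (5−1) + (5−4) + (5−2) + (5−4) + (5−1) + 3 + (5−1) + 3 + 4 + 2 + 3 + (5−3) + 2 + (5−4)
      = 4 + 4 + 3 + 4 + 4 + 1 + 3 + 1 + 4 + 3 + 4 + 3 + 4 + 2 + 3 + 2 + 2 + 1 = 52

52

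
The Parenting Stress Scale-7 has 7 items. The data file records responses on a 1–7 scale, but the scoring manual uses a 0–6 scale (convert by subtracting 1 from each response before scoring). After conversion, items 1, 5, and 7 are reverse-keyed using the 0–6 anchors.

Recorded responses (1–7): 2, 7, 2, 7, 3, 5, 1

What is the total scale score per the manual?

Convert to 0–6: 1, 6, 1, 6, 2, 4, 0
Reverse-coded (reversed = (0+6) − raw = 6 − raw):
  item 1: 6 − 1 = 5
  item 5: 6 − 2 = 4
  item 7: 6 − 0 = 6
Scored: 5, 6, 1, 6, 4, 4, 6
Total = 32

32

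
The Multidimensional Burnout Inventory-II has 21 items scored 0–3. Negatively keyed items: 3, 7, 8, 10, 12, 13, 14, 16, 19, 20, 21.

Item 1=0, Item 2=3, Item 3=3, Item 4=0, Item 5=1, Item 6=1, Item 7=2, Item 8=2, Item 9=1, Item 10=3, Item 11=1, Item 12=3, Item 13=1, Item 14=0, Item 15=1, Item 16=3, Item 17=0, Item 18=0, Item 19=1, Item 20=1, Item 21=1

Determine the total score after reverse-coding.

21

Reverse-coded items (reverse-coded value = 3 − response):
  item 3: 3 − 3 = 0
  item 7: 3 − 2 = 1
  item 8: 3 − 2 = 1
  item 10: 3 − 3 = 0
  item 12: 3 − 3 = 0
  item 13: 3 − 1 = 2
  item 14: 3 − 0 = 3
  item 16: 3 − 3 = 0
  item 19: 3 − 1 = 2
  item 20: 3 − 1 = 2
  item 21: 3 − 1 = 2
After reverse-coding: 0, 3, 0, 0, 1, 1, 1, 1, 1, 0, 1, 0, 2, 3, 1, 0, 0, 0, 2, 2, 2
Total = 0 + 3 + 0 + 0 + 1 + 1 + 1 + 1 + 1 + 0 + 1 + 0 + 2 + 3 + 1 + 0 + 0 + 0 + 2 + 2 + 2 = 21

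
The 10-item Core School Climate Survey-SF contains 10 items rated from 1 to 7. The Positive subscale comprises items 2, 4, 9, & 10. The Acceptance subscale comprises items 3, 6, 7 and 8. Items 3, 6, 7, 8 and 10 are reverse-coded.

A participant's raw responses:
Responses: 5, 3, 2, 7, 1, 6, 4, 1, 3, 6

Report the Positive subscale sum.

Positive items: 2, 4, 9, 10.
Of these, item 10 is reverse-coded; reverse-coded value = 8 − response.
  item 2: 3
  item 4: 7
  item 9: 3
  item 10: 8 − 6 = 2
Sum = 3 + 7 + 3 + 2 = 15

15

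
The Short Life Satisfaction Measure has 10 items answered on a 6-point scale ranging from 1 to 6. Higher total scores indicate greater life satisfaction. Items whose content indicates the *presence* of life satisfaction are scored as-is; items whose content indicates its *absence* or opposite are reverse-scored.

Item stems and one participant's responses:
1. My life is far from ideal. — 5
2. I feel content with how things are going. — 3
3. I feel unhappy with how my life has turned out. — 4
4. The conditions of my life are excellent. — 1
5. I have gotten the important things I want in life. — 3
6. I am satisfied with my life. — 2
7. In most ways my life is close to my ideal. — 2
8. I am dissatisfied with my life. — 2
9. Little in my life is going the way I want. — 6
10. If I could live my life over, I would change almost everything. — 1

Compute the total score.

Items 1, 3, 8, 9, 10 describe the absence/opposite of life satisfaction → reverse-score.
reverse-coded value = 7 − response.
  item 1: 7 − 5 = 2
  item 2: 3
  item 3: 7 − 4 = 3
  item 4: 1
  item 5: 3
  item 6: 2
  item 7: 2
  item 8: 7 − 2 = 5
  item 9: 7 − 6 = 1
  item 10: 7 − 1 = 6
Total = 2 + 3 + 3 + 1 + 3 + 2 + 2 + 5 + 1 + 6 = 28

28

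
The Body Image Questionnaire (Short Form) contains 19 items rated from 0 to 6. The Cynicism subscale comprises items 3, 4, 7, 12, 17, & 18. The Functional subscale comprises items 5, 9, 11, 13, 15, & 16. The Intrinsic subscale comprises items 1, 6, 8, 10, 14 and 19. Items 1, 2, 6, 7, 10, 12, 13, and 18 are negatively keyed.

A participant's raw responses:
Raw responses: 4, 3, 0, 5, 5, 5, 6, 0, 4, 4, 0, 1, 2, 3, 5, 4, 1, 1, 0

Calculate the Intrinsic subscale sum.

Intrinsic items: 1, 6, 8, 10, 14, 19.
Of these, items 1, 6, & 10 are negatively keyed; reversed = (0+6) − raw = 6 − raw.
  item 1: 6 − 4 = 2
  item 6: 6 − 5 = 1
  item 8: 0
  item 10: 6 − 4 = 2
  item 14: 3
  item 19: 0
Sum = 2 + 1 + 0 + 2 + 3 + 0 = 8

8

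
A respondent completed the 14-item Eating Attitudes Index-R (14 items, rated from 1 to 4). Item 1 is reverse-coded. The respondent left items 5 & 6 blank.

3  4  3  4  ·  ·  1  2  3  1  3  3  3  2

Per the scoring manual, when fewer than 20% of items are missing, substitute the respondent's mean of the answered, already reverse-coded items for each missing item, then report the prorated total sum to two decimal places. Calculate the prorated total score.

36.17

Reverse-coded (on a 1–4 scale, reversed = 5 − raw):
  item 1: 5 − 3 = 2
Completed scored items (12 of 14): 2, 4, 3, 4, 1, 2, 3, 1, 3, 3, 3, 2; sum = 31.
Person mean = 31 / 12 ≈ 2.5833
Prorated total = (31 / 12) × 14 = 36.17 (to 2 dp)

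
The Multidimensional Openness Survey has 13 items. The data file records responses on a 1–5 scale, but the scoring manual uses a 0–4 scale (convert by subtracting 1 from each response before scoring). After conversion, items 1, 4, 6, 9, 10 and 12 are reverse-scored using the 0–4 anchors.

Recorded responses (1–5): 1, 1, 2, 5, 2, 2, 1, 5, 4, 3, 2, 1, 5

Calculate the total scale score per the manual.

25

Convert to 0–4: 0, 0, 1, 4, 1, 1, 0, 4, 3, 2, 1, 0, 4
Reverse-coded (reverse-coded value = 4 − response):
  item 1: 4 − 0 = 4
  item 4: 4 − 4 = 0
  item 6: 4 − 1 = 3
  item 9: 4 − 3 = 1
  item 10: 4 − 2 = 2
  item 12: 4 − 0 = 4
Scored: 4, 0, 1, 0, 1, 3, 0, 4, 1, 2, 1, 4, 4
Total = 25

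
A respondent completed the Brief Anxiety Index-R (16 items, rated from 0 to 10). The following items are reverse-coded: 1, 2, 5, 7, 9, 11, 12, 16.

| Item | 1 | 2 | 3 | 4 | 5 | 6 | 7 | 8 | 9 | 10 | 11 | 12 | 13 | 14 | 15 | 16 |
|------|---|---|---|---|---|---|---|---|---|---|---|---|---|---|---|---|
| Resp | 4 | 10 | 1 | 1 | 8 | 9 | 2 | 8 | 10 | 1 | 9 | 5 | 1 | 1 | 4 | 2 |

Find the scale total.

56

Raw sum = 76. Reverse-coded items: 1, 2, 5, 7, 9, 11, 12, 16; their raw sum = 50.
Each reversal replaces raw with 10 − raw, changing the total by 10 − 2·raw per item.
Total = 76 + 8·10 − 2·50 = 76 + 80 − 100 = 56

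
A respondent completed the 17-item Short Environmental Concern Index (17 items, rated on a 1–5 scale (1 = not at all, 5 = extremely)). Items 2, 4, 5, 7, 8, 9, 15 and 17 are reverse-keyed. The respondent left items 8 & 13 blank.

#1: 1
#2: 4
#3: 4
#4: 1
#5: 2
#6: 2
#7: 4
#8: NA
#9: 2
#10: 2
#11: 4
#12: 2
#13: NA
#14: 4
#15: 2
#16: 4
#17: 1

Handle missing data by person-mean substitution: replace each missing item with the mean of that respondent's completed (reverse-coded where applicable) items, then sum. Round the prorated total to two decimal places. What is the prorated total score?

Reverse-coded (reversed = (1+5) − raw = 6 − raw):
  item 2: 6 − 4 = 2
  item 4: 6 − 1 = 5
  item 5: 6 − 2 = 4
  item 7: 6 − 4 = 2
  item 9: 6 − 2 = 4
  item 15: 6 − 2 = 4
  item 17: 6 − 1 = 5
Completed scored items (15 of 17): 1, 2, 4, 5, 4, 2, 2, 4, 2, 4, 2, 4, 4, 4, 5; sum = 49.
Person mean = 49 / 15 ≈ 3.2667
Prorated total = (49 / 15) × 17 = 55.53 (to 2 dp)

55.53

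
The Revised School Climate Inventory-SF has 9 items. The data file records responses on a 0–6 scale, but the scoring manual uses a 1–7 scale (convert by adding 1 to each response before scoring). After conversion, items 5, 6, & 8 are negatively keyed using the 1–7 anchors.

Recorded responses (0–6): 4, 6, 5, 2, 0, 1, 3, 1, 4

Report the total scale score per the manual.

Convert to 1–7: 5, 7, 6, 3, 1, 2, 4, 2, 5
Reverse-coded (reversed = (1+7) − raw = 8 − raw):
  item 5: 8 − 1 = 7
  item 6: 8 − 2 = 6
  item 8: 8 − 2 = 6
Scored: 5, 7, 6, 3, 7, 6, 4, 6, 5
Total = 49

49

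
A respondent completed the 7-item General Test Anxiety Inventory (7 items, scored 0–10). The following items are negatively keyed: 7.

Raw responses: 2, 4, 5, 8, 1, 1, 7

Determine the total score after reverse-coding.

Raw sum = 28. Negatively keyed items: 7; their raw sum = 7.
Each reversal replaces raw with 10 − raw, changing the total by 10 − 2·raw per item.
Total = 28 + 1·10 − 2·7 = 28 + 10 − 14 = 24

24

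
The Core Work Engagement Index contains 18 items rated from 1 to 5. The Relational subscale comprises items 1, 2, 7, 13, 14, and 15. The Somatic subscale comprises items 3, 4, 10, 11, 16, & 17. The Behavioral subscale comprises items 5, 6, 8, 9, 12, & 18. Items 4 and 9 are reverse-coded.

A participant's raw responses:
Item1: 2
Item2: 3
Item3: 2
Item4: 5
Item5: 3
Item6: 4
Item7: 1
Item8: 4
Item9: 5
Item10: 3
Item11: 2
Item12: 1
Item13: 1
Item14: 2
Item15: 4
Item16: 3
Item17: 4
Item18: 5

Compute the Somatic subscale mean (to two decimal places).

Somatic items: 3, 4, 10, 11, 16, 17.
Of these, item 4 is reverse-coded; reversed = (1+5) − raw = 6 − raw.
  item 3: 2
  item 4: 6 − 5 = 1
  item 10: 3
  item 11: 2
  item 16: 3
  item 17: 4
Sum = 2 + 1 + 3 + 2 + 3 + 4 = 15
Mean = 15 / 6 = 2.50

2.50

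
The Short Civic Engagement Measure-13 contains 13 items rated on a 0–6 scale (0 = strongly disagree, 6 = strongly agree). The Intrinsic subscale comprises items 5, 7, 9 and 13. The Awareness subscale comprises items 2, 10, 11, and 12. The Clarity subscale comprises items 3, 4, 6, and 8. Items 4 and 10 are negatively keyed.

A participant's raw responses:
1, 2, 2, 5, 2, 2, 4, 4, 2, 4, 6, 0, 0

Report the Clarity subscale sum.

Clarity items: 3, 4, 6, 8.
Of these, item 4 is negatively keyed; reverse-coded value = 6 − response.
  item 3: 2
  item 4: 6 − 5 = 1
  item 6: 2
  item 8: 4
Sum = 2 + 1 + 2 + 4 = 9

9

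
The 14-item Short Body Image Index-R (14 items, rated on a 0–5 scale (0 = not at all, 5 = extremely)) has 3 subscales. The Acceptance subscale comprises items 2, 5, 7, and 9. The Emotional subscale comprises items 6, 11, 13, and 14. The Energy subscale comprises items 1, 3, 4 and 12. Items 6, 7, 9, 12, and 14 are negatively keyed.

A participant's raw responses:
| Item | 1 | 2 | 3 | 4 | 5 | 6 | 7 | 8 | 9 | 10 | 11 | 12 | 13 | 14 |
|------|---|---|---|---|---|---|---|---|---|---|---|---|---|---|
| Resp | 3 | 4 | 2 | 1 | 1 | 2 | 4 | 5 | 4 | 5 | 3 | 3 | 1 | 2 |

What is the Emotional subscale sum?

10

Emotional items: 6, 11, 13, 14.
Of these, items 6 and 14 are negatively keyed; reverse-coded value = 5 − response.
  item 6: 5 − 2 = 3
  item 11: 3
  item 13: 1
  item 14: 5 − 2 = 3
Sum = 3 + 3 + 1 + 3 = 10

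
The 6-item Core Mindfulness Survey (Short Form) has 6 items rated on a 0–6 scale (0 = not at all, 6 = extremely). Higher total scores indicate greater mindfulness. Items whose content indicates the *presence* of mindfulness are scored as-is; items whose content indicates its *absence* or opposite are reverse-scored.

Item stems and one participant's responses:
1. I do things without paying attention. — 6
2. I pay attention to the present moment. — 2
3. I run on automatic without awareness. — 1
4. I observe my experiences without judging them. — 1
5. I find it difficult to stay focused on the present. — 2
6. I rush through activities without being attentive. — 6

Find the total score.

Items 1, 3, 5, 6 describe the absence/opposite of mindfulness → reverse-score.
on a 0–6 scale, reversed = 6 − raw.
  item 1: 6 − 6 = 0
  item 2: 2
  item 3: 6 − 1 = 5
  item 4: 1
  item 5: 6 − 2 = 4
  item 6: 6 − 6 = 0
Total = 0 + 2 + 5 + 1 + 4 + 0 = 12

12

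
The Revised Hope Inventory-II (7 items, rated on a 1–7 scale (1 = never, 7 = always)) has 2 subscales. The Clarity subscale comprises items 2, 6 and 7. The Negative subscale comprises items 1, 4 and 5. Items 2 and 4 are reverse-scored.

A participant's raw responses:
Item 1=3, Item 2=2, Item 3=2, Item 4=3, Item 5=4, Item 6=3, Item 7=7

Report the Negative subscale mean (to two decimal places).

Negative items: 1, 4, 5.
Of these, item 4 is reverse-scored; reversed = (1+7) − raw = 8 − raw.
  item 1: 3
  item 4: 8 − 3 = 5
  item 5: 4
Sum = 3 + 5 + 4 = 12
Mean = 12 / 3 = 4.00

4.00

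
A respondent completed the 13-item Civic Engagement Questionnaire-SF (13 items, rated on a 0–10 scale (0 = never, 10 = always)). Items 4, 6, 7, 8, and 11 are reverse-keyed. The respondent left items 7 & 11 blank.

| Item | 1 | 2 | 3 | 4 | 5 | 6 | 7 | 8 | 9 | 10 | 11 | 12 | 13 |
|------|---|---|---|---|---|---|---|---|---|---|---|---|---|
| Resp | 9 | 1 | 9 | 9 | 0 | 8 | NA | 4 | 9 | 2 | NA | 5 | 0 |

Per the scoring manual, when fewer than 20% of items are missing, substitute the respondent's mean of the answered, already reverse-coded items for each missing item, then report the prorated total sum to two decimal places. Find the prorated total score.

Reverse-coded (reversed = (0+10) − raw = 10 − raw):
  item 4: 10 − 9 = 1
  item 6: 10 − 8 = 2
  item 8: 10 − 4 = 6
Completed scored items (11 of 13): 9, 1, 9, 1, 0, 2, 6, 9, 2, 5, 0; sum = 44.
Person mean = 44 / 11 ≈ 4.0000
Prorated total = (44 / 11) × 13 = 52.00 (to 2 dp)

52.00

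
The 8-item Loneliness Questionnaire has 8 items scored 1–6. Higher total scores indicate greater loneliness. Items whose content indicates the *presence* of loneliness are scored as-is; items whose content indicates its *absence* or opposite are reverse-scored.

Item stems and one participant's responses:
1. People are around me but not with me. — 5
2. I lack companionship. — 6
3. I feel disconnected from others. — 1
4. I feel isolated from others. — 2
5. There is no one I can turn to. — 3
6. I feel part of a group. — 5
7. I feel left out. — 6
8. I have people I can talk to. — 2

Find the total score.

Items 6, 8 describe the absence/opposite of loneliness → reverse-score.
reversed = (1+6) − raw = 7 − raw.
  item 1: 5
  item 2: 6
  item 3: 1
  item 4: 2
  item 5: 3
  item 6: 7 − 5 = 2
  item 7: 6
  item 8: 7 − 2 = 5
Total = 5 + 6 + 1 + 2 + 3 + 2 + 6 + 5 = 30

30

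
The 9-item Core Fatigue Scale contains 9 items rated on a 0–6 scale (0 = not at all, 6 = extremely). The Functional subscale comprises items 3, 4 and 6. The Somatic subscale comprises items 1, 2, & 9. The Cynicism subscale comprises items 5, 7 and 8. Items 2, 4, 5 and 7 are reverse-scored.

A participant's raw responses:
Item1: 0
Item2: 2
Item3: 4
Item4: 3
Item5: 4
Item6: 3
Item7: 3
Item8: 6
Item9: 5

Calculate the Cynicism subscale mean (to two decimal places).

Cynicism items: 5, 7, 8.
Of these, items 5 & 7 are reverse-scored; reversed = (0+6) − raw = 6 − raw.
  item 5: 6 − 4 = 2
  item 7: 6 − 3 = 3
  item 8: 6
Sum = 2 + 3 + 6 = 11
Mean = 11 / 3 = 3.67

3.67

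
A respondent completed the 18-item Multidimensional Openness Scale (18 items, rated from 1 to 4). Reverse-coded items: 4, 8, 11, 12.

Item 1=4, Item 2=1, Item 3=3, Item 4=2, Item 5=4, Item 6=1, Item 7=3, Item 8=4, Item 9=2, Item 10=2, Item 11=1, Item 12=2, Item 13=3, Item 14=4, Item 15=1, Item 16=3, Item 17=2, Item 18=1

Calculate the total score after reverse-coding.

Raw sum = 43. Reverse-coded items: 4, 8, 11, 12; their raw sum = 9.
Each reversal replaces raw with 5 − raw, changing the total by 5 − 2·raw per item.
Total = 43 + 4·5 − 2·9 = 43 + 20 − 18 = 45

45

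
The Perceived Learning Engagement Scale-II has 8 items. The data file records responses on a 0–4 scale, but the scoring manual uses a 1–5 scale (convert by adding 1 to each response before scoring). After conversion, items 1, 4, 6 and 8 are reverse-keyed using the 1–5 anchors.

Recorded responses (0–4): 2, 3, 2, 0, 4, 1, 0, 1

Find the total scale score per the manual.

Convert to 1–5: 3, 4, 3, 1, 5, 2, 1, 2
Reverse-coded (on a 1–5 scale, reversed = 6 − raw):
  item 1: 6 − 3 = 3
  item 4: 6 − 1 = 5
  item 6: 6 − 2 = 4
  item 8: 6 − 2 = 4
Scored: 3, 4, 3, 5, 5, 4, 1, 4
Total = 29

29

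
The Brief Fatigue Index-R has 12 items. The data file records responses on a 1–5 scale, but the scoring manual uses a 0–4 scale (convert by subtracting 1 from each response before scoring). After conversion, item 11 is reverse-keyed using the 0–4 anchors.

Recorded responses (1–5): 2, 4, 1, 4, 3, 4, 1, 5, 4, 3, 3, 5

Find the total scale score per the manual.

27

Convert to 0–4: 1, 3, 0, 3, 2, 3, 0, 4, 3, 2, 2, 4
Reverse-coded (reverse-coded value = 4 − response):
  item 11: 4 − 2 = 2
Scored: 1, 3, 0, 3, 2, 3, 0, 4, 3, 2, 2, 4
Total = 27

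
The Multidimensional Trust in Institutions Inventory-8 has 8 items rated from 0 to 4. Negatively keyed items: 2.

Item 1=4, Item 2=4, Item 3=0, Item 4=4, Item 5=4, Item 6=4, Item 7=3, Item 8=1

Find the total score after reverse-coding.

Apply reverse scoring (on a 0–4 scale, reversed = 4 − raw):
  item 2: 4 − 4 = 0
Scored responses: 4, 0, 0, 4, 4, 4, 3, 1
Total = 4 + 0 + 0 + 4 + 4 + 4 + 3 + 1 = 20

20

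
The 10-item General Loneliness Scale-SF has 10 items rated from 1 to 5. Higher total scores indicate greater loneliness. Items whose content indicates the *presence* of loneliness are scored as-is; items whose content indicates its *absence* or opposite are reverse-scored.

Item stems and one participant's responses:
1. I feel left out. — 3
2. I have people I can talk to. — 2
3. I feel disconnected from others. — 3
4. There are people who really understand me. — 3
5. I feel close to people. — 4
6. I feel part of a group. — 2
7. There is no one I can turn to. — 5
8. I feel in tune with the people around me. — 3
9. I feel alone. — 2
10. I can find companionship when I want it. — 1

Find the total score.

34

Items 2, 4, 5, 6, 8, 10 describe the absence/opposite of loneliness → reverse-score.
on a 1–5 scale, reversed = 6 − raw.
  item 1: 3
  item 2: 6 − 2 = 4
  item 3: 3
  item 4: 6 − 3 = 3
  item 5: 6 − 4 = 2
  item 6: 6 − 2 = 4
  item 7: 5
  item 8: 6 − 3 = 3
  item 9: 2
  item 10: 6 − 1 = 5
Total = 3 + 4 + 3 + 3 + 2 + 4 + 5 + 3 + 2 + 5 = 34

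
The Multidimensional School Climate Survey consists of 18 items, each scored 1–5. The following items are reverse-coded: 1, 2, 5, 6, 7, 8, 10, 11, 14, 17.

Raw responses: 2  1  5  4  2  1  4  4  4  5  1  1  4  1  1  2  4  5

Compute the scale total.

Raw sum = 51. Reverse-coded items: 1, 2, 5, 6, 7, 8, 10, 11, 14, 17; their raw sum = 25.
Each reversal replaces raw with 6 − raw, changing the total by 6 − 2·raw per item.
Total = 51 + 10·6 − 2·25 = 51 + 60 − 50 = 61

61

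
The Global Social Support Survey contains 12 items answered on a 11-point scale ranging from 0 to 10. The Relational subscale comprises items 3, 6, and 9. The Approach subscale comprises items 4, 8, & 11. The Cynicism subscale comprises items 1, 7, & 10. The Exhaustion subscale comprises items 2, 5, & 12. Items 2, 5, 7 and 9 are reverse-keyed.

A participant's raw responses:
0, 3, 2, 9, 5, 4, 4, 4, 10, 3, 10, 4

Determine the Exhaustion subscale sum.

Exhaustion items: 2, 5, 12.
Of these, items 2 & 5 are reverse-keyed; reversed = (0+10) − raw = 10 − raw.
  item 2: 10 − 3 = 7
  item 5: 10 − 5 = 5
  item 12: 4
Sum = 7 + 5 + 4 = 16

16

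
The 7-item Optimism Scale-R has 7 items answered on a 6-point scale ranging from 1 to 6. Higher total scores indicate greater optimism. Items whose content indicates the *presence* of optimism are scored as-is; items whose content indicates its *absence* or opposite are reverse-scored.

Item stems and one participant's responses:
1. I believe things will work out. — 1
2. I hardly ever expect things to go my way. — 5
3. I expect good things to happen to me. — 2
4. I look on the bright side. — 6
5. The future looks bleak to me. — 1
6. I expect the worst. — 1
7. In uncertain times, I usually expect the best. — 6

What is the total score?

Items 2, 5, 6 describe the absence/opposite of optimism → reverse-score.
reversed = (1+6) − raw = 7 − raw.
  item 1: 1
  item 2: 7 − 5 = 2
  item 3: 2
  item 4: 6
  item 5: 7 − 1 = 6
  item 6: 7 − 1 = 6
  item 7: 6
Total = 1 + 2 + 2 + 6 + 6 + 6 + 6 = 29

29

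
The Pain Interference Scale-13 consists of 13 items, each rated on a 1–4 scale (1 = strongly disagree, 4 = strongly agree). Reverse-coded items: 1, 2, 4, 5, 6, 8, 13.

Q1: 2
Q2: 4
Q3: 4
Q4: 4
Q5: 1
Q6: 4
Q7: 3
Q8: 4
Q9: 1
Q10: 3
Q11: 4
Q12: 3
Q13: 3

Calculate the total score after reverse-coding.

Apply reverse scoring (on a 1–4 scale, reversed = 5 − raw):
  item 1: 5 − 2 = 3
  item 2: 5 − 4 = 1
  item 4: 5 − 4 = 1
  item 5: 5 − 1 = 4
  item 6: 5 − 4 = 1
  item 8: 5 − 4 = 1
  item 13: 5 − 3 = 2
After reverse-coding: 3, 1, 4, 1, 4, 1, 3, 1, 1, 3, 4, 3, 2
Total = 3 + 1 + 4 + 1 + 4 + 1 + 3 + 1 + 1 + 3 + 4 + 3 + 2 = 31

31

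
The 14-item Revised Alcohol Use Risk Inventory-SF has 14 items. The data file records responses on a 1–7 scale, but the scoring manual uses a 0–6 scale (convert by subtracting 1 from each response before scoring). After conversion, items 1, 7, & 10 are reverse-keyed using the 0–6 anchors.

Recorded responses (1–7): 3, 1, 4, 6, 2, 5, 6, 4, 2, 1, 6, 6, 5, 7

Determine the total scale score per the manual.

Convert to 0–6: 2, 0, 3, 5, 1, 4, 5, 3, 1, 0, 5, 5, 4, 6
Reverse-coded (reversed = (0+6) − raw = 6 − raw):
  item 1: 6 − 2 = 4
  item 7: 6 − 5 = 1
  item 10: 6 − 0 = 6
Scored: 4, 0, 3, 5, 1, 4, 1, 3, 1, 6, 5, 5, 4, 6
Total = 48

48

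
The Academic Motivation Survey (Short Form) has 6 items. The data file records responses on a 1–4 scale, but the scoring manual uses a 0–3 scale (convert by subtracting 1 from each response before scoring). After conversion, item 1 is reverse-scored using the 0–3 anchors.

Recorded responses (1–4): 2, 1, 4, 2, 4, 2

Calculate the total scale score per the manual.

10

Convert to 0–3: 1, 0, 3, 1, 3, 1
Reverse-coded (reversed = (0+3) − raw = 3 − raw):
  item 1: 3 − 1 = 2
Scored: 2, 0, 3, 1, 3, 1
Total = 10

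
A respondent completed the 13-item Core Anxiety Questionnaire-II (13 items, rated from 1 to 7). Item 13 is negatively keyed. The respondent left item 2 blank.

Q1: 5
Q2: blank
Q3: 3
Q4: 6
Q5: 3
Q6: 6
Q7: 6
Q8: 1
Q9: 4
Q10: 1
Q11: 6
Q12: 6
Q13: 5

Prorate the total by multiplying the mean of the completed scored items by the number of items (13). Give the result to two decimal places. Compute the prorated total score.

54.17

Reverse-coded (on a 1–7 scale, reversed = 8 − raw):
  item 13: 8 − 5 = 3
Completed scored items (12 of 13): 5, 3, 6, 3, 6, 6, 1, 4, 1, 6, 6, 3; sum = 50.
Person mean = 50 / 12 ≈ 4.1667
Prorated total = (50 / 12) × 13 = 54.17 (to 2 dp)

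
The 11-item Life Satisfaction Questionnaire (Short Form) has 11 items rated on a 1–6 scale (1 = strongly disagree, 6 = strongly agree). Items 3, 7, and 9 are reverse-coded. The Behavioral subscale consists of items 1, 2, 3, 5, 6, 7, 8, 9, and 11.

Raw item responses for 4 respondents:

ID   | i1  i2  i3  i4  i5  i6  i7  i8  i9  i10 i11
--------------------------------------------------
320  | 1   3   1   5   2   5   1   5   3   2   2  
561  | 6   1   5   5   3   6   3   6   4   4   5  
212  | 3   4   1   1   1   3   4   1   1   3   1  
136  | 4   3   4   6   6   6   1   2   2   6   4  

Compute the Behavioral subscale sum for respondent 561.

Respondent 561 raw: 6, 1, 5, 5, 3, 6, 3, 6, 4, 4, 5.
Behavioral items: 1, 2, 3, 5, 6, 7, 8, 9, 11.
Reverse-coded (reverse-coded value = 7 − response):
  item 1: 6
  item 2: 1
  item 3: 7 − 5 = 2
  item 5: 3
  item 6: 6
  item 7: 7 − 3 = 4
  item 8: 6
  item 9: 7 − 4 = 3
  item 11: 5
Sum = 6 + 1 + 2 + 3 + 6 + 4 + 6 + 3 + 5 = 36

36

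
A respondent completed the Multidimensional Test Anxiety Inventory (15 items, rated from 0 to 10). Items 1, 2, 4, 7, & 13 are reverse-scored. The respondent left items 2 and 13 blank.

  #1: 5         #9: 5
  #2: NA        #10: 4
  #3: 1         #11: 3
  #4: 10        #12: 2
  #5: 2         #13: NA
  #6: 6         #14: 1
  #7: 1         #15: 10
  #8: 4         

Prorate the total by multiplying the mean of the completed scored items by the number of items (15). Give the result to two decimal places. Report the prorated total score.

60.00

Reverse-coded (on a 0–10 scale, reversed = 10 − raw):
  item 1: 10 − 5 = 5
  item 4: 10 − 10 = 0
  item 7: 10 − 1 = 9
Completed scored items (13 of 15): 5, 1, 0, 2, 6, 9, 4, 5, 4, 3, 2, 1, 10; sum = 52.
Person mean = 52 / 13 ≈ 4.0000
Prorated total = (52 / 13) × 15 = 60.00 (to 2 dp)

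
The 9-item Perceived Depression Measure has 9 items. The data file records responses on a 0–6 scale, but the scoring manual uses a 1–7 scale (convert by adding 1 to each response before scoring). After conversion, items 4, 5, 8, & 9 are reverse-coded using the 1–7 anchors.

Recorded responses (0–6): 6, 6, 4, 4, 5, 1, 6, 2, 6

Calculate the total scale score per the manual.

39

Convert to 1–7: 7, 7, 5, 5, 6, 2, 7, 3, 7
Reverse-coded (on a 1–7 scale, reversed = 8 − raw):
  item 4: 8 − 5 = 3
  item 5: 8 − 6 = 2
  item 8: 8 − 3 = 5
  item 9: 8 − 7 = 1
Scored: 7, 7, 5, 3, 2, 2, 7, 5, 1
Total = 39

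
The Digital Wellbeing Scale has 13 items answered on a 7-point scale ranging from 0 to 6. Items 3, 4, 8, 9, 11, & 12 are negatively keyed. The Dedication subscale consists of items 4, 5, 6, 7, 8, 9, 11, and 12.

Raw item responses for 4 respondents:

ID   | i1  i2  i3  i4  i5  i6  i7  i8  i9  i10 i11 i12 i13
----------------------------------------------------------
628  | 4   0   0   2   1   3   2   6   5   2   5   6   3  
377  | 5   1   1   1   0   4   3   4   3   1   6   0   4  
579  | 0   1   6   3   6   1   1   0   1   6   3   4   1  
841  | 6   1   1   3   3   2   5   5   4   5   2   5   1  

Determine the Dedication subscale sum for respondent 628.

Respondent 628 raw: 4, 0, 0, 2, 1, 3, 2, 6, 5, 2, 5, 6, 3.
Dedication items: 4, 5, 6, 7, 8, 9, 11, 12.
Reverse-coded (reverse-coded value = 6 − response):
  item 4: 6 − 2 = 4
  item 5: 1
  item 6: 3
  item 7: 2
  item 8: 6 − 6 = 0
  item 9: 6 − 5 = 1
  item 11: 6 − 5 = 1
  item 12: 6 − 6 = 0
Sum = 4 + 1 + 3 + 2 + 0 + 1 + 1 + 0 = 12

12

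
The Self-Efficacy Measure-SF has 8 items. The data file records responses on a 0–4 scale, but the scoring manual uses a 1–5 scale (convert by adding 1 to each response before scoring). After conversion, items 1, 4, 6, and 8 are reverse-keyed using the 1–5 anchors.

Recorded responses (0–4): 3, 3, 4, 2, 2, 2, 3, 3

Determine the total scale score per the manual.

26

Convert to 1–5: 4, 4, 5, 3, 3, 3, 4, 4
Reverse-coded (reversed = (1+5) − raw = 6 − raw):
  item 1: 6 − 4 = 2
  item 4: 6 − 3 = 3
  item 6: 6 − 3 = 3
  item 8: 6 − 4 = 2
Scored: 2, 4, 5, 3, 3, 3, 4, 2
Total = 26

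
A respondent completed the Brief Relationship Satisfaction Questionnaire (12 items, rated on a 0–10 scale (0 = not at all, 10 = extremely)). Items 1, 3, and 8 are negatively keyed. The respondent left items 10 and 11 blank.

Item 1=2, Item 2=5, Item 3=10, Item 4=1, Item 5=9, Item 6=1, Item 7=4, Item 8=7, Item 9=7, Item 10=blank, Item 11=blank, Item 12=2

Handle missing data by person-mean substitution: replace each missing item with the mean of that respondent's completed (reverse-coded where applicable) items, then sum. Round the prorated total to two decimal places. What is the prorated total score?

Reverse-coded (reversed = (0+10) − raw = 10 − raw):
  item 1: 10 − 2 = 8
  item 3: 10 − 10 = 0
  item 8: 10 − 7 = 3
Completed scored items (10 of 12): 8, 5, 0, 1, 9, 1, 4, 3, 7, 2; sum = 40.
Person mean = 40 / 10 ≈ 4.0000
Prorated total = (40 / 10) × 12 = 48.00 (to 2 dp)

48.00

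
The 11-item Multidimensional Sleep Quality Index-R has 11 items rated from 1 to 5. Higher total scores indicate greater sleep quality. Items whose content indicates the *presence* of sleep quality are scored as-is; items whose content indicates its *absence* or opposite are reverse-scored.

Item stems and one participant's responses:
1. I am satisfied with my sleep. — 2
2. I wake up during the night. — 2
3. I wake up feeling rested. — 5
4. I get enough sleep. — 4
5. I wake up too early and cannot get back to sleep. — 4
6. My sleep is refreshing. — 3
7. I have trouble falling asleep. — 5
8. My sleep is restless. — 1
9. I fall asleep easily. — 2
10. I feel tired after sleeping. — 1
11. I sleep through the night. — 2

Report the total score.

Items 2, 5, 7, 8, 10 describe the absence/opposite of sleep quality → reverse-score.
on a 1–5 scale, reversed = 6 − raw.
  item 1: 2
  item 2: 6 − 2 = 4
  item 3: 5
  item 4: 4
  item 5: 6 − 4 = 2
  item 6: 3
  item 7: 6 − 5 = 1
  item 8: 6 − 1 = 5
  item 9: 2
  item 10: 6 − 1 = 5
  item 11: 2
Total = 2 + 4 + 5 + 4 + 2 + 3 + 1 + 5 + 2 + 5 + 2 = 35

35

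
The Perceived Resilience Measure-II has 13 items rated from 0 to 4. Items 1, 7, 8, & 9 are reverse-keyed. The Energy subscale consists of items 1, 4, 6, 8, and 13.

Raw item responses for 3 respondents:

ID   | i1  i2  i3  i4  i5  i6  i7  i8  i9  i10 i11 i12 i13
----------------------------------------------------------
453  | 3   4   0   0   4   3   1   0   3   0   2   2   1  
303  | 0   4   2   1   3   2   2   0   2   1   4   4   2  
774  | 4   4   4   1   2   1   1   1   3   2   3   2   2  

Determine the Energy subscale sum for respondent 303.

Respondent 303 raw: 0, 4, 2, 1, 3, 2, 2, 0, 2, 1, 4, 4, 2.
Energy items: 1, 4, 6, 8, 13.
Reverse-coded (on a 0–4 scale, reversed = 4 − raw):
  item 1: 4 − 0 = 4
  item 4: 1
  item 6: 2
  item 8: 4 − 0 = 4
  item 13: 2
Sum = 4 + 1 + 2 + 4 + 2 = 13

13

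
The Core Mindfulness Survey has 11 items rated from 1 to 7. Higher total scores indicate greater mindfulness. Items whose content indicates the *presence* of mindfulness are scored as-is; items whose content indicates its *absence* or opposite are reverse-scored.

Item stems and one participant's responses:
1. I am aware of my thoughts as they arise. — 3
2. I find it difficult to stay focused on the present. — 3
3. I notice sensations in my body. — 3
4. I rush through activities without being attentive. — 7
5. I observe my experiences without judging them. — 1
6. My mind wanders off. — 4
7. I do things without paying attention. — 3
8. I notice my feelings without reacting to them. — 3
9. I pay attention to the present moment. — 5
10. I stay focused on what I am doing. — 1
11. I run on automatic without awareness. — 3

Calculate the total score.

36

Items 2, 4, 6, 7, 11 describe the absence/opposite of mindfulness → reverse-score.
reversed = (1+7) − raw = 8 − raw.
  item 1: 3
  item 2: 8 − 3 = 5
  item 3: 3
  item 4: 8 − 7 = 1
  item 5: 1
  item 6: 8 − 4 = 4
  item 7: 8 − 3 = 5
  item 8: 3
  item 9: 5
  item 10: 1
  item 11: 8 − 3 = 5
Total = 3 + 5 + 3 + 1 + 1 + 4 + 5 + 3 + 5 + 1 + 5 = 36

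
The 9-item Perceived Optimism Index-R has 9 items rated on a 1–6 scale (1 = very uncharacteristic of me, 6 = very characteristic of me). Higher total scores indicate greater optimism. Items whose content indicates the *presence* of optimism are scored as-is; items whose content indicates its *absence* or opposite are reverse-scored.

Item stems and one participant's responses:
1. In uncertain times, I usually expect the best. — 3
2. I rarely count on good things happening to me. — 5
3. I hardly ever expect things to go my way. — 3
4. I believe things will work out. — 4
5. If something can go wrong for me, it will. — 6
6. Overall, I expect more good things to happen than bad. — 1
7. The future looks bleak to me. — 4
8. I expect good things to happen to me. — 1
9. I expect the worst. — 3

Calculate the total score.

Items 2, 3, 5, 7, 9 describe the absence/opposite of optimism → reverse-score.
reversed = (1+6) − raw = 7 − raw.
  item 1: 3
  item 2: 7 − 5 = 2
  item 3: 7 − 3 = 4
  item 4: 4
  item 5: 7 − 6 = 1
  item 6: 1
  item 7: 7 − 4 = 3
  item 8: 1
  item 9: 7 − 3 = 4
Total = 3 + 2 + 4 + 4 + 1 + 1 + 3 + 1 + 4 = 23

23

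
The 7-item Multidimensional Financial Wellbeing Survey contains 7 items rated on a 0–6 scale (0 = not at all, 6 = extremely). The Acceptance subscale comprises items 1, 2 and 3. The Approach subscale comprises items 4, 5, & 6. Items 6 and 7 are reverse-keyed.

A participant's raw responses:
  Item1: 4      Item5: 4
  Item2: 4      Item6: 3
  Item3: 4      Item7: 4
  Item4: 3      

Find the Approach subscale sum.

Approach items: 4, 5, 6.
Of these, item 6 is reverse-keyed; reverse-coded value = 6 − response.
  item 4: 3
  item 5: 4
  item 6: 6 − 3 = 3
Sum = 3 + 4 + 3 = 10

10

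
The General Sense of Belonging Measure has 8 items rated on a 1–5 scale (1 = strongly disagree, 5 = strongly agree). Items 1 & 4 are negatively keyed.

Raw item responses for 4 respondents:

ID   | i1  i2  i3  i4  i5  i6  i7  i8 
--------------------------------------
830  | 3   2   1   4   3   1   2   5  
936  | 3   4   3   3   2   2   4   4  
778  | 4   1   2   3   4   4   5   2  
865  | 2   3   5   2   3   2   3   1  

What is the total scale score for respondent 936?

Respondent 936 raw: 3, 4, 3, 3, 2, 2, 4, 4.
Reverse-coded (on a 1–5 scale, reversed = 6 − raw):
  item 1: 6 − 3 = 3
  item 2: 4
  item 3: 3
  item 4: 6 − 3 = 3
  item 5: 2
  item 6: 2
  item 7: 4
  item 8: 4
Sum = 3 + 4 + 3 + 3 + 2 + 2 + 4 + 4 = 25

25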